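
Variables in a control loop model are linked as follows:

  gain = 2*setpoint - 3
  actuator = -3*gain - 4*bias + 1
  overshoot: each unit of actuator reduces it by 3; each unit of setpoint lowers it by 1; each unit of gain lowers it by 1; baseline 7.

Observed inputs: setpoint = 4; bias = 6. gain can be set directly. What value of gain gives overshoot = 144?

Intervening on gain fixes its value directly, overriding its dependence on setpoint.
Substituting into the actuator equation gives actuator = -3*gain - 23.
So overshoot = 8*gain + 72.
Solve 8*gain + 72 = 144: gain = (144 - 72) / 8 = 9.

gain = 9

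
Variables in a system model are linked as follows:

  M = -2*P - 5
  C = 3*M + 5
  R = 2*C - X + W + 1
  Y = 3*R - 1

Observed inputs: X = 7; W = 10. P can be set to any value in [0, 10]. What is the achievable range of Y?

-409 to -49

Substituting into the C equation gives C = -6*P - 10.
Substituting into the R equation gives R = -12*P - 16.
So Y = -36*P - 49.
Linear in P, so extremes are at the endpoints: P = 0 gives Y = -49; P = 10 gives Y = -409.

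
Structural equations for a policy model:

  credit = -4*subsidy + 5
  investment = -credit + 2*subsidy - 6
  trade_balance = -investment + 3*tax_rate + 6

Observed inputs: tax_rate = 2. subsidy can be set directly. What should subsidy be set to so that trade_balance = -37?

Substituting into the investment equation gives investment = 6*subsidy - 11.
Substituting into the trade_balance equation gives trade_balance = -6*subsidy + 23.
Solve -6*subsidy + 23 = -37: subsidy = (-37 - 23) / -6 = 10.

subsidy = 10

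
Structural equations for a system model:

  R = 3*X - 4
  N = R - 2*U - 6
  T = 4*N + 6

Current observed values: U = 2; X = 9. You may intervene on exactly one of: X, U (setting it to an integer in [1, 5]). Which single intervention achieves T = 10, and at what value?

Intervening on X: with other inputs at their observed values, T = 12*X - 50. Solving for 10 gives X = 5, within [1, 5].
Intervening on U: T = -8*U + 74. Reaching 10 requires U = 8, outside [1, 5].

set X = 5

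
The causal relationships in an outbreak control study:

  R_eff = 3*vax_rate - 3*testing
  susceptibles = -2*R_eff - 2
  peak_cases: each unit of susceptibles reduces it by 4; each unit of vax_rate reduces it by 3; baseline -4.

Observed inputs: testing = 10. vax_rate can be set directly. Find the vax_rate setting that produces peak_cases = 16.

vax_rate = 12

Substituting into the R_eff equation gives R_eff = 3*vax_rate - 30.
So susceptibles = -6*vax_rate + 58.
Substituting into the peak_cases equation gives peak_cases = 21*vax_rate - 236.
Solve 21*vax_rate - 236 = 16: vax_rate = (16 + 236) / 21 = 12.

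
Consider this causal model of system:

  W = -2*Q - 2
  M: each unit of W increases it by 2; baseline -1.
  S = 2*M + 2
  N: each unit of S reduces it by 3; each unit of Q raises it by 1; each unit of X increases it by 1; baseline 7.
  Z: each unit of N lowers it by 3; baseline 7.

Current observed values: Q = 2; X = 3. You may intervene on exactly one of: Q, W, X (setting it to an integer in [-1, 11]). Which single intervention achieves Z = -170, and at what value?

set Q = 1

Intervening on Q: with other inputs at their observed values, Z = -75*Q - 95. Solving for -170 gives Q = 1, within [-1, 11].
Intervening on W: Z = 36*W - 29. Reaching -170 requires W = -47/12, not an integer.
Intervening on X: Z = -3*X - 236. Reaching -170 requires X = -22, outside [-1, 11].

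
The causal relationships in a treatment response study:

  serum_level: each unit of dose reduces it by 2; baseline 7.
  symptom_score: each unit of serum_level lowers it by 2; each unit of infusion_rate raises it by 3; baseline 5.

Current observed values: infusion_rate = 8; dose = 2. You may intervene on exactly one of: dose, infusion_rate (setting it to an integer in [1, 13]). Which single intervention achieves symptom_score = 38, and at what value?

Intervening on dose: symptom_score = 4*dose + 15. Reaching 38 requires dose = 23/4, not an integer.
Intervening on infusion_rate: with other inputs at their observed values, symptom_score = 3*infusion_rate - 1. Solving for 38 gives infusion_rate = 13, within [1, 13].

set infusion_rate = 13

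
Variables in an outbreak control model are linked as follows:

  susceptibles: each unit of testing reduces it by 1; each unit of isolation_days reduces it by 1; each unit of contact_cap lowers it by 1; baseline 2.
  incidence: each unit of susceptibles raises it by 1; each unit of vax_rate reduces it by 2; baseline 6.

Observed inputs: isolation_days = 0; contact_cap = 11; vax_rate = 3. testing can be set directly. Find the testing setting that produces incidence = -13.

Substituting into the susceptibles equation gives susceptibles = -testing - 9.
So incidence = -testing - 9.
Solve -testing - 9 = -13: testing = (-13 + 9) / -1 = 4.

testing = 4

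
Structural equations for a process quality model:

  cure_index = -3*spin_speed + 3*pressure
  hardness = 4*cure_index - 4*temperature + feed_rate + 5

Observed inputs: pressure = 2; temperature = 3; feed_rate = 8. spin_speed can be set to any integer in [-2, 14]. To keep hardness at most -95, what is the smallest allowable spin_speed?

Substituting into the cure_index equation gives cure_index = -3*spin_speed + 6.
So hardness = -12*spin_speed + 25.
Require -12*spin_speed + 25 ≤ -95, so spin_speed ≥ 10.
The smallest integer in [-2, 14] satisfying this is 10.

spin_speed = 10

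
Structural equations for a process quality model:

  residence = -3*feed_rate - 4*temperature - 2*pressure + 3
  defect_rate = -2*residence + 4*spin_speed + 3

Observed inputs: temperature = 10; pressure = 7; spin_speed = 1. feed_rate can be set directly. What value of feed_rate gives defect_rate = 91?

feed_rate = -3

Substituting into the residence equation gives residence = -3*feed_rate - 51.
Substituting into the defect_rate equation gives defect_rate = 6*feed_rate + 109.
Solve 6*feed_rate + 109 = 91: feed_rate = (91 - 109) / 6 = -3.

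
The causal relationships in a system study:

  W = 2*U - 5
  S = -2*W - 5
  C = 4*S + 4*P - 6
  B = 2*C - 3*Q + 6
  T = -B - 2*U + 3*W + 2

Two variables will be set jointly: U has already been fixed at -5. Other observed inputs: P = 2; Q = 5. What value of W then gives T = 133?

With U held at -5:
Intervening on W fixes its value directly, overriding its dependence on U.
Substituting into the C equation gives C = -8*W - 18.
Substituting into the B equation gives B = -16*W - 45.
Substituting into the T equation gives T = 19*W + 57.
Solve 19*W + 57 = 133: W = (133 - 57) / 19 = 4.

W = 4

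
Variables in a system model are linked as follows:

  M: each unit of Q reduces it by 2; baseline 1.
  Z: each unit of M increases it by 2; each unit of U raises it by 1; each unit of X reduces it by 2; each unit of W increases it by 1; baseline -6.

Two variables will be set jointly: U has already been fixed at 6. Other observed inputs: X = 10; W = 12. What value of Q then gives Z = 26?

With U held at 6:
Substituting into the Z equation gives Z = -4*Q - 6.
Solve -4*Q - 6 = 26: Q = (26 + 6) / -4 = -8.

Q = -8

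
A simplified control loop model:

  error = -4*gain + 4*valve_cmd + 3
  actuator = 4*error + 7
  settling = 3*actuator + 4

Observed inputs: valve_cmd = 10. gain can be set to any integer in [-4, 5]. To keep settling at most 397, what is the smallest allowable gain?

Substituting into the error equation gives error = -4*gain + 43.
This gives actuator = -16*gain + 179.
This gives settling = -48*gain + 541.
Require -48*gain + 541 ≤ 397, so gain ≥ 3.
The smallest integer in [-4, 5] satisfying this is 3.

gain = 3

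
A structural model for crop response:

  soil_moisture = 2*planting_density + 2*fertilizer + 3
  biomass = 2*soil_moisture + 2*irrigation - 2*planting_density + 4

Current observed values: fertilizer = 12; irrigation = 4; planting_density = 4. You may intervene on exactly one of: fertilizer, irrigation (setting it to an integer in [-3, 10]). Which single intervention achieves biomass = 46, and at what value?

Intervening on fertilizer: with other inputs at their observed values, biomass = 4*fertilizer + 26. Solving for 46 gives fertilizer = 5, within [-3, 10].
Intervening on irrigation: biomass = 2*irrigation + 66. Reaching 46 requires irrigation = -10, outside [-3, 10].

set fertilizer = 5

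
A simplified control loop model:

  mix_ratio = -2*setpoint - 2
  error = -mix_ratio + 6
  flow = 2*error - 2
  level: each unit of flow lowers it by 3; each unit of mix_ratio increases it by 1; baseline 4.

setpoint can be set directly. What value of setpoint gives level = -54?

Substituting into the error equation gives error = 2*setpoint + 8.
Substituting into the flow equation gives flow = 4*setpoint + 14.
Substituting into the level equation gives level = -14*setpoint - 40.
Solve -14*setpoint - 40 = -54: setpoint = (-54 + 40) / -14 = 1.

setpoint = 1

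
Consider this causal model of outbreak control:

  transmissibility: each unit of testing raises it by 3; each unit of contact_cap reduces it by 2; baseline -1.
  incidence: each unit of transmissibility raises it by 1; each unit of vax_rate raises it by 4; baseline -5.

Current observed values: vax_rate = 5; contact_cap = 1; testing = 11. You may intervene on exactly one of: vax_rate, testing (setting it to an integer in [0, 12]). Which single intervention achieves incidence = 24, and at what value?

set testing = 4

Intervening on vax_rate: incidence = 4*vax_rate + 25. Reaching 24 requires vax_rate = -1/4, not an integer.
Intervening on testing: with other inputs at their observed values, incidence = 3*testing + 12. Solving for 24 gives testing = 4, within [0, 12].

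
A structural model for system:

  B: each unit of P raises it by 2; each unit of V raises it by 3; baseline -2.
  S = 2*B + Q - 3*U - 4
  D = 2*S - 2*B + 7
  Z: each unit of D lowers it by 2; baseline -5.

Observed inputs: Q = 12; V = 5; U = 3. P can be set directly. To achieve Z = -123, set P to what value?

Substituting into the B equation gives B = 2*P + 13.
S becomes 4*P + 25.
This gives D = 4*P + 31.
So Z = -8*P - 67.
Solve -8*P - 67 = -123: P = (-123 + 67) / -8 = 7.

P = 7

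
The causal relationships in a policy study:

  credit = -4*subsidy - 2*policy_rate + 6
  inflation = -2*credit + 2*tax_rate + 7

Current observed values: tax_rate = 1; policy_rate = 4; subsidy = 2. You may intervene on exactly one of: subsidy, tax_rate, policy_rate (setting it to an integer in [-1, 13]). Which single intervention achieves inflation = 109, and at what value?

Intervening on subsidy: with other inputs at their observed values, inflation = 8*subsidy + 13. Solving for 109 gives subsidy = 12, within [-1, 13].
Intervening on tax_rate: inflation = 2*tax_rate + 27. Reaching 109 requires tax_rate = 41, outside [-1, 13].
Intervening on policy_rate: inflation = 4*policy_rate + 13. Reaching 109 requires policy_rate = 24, outside [-1, 13].

set subsidy = 12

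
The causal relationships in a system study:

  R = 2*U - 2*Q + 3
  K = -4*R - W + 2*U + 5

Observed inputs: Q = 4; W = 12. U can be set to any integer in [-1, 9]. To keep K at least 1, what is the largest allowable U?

U = 2

Substituting into the R equation gives R = 2*U - 5.
This gives K = -6*U + 13.
Require -6*U + 13 ≥ 1, so U ≤ 2.
The largest integer in [-1, 9] satisfying this is 2.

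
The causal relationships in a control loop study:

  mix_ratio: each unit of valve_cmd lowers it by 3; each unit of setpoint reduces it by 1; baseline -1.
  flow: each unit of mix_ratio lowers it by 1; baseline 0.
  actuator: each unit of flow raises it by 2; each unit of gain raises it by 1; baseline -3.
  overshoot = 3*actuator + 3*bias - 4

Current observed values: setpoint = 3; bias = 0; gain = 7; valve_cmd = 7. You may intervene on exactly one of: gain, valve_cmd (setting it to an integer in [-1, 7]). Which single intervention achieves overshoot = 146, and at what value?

Intervening on gain: with other inputs at their observed values, overshoot = 3*gain + 137. Solving for 146 gives gain = 3, within [-1, 7].
Intervening on valve_cmd: overshoot = 18*valve_cmd + 32. Reaching 146 requires valve_cmd = 19/3, not an integer.

set gain = 3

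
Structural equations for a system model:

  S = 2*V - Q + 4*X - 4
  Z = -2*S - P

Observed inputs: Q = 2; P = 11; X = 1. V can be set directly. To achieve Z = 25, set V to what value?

V = -8

Substituting into the S equation gives S = 2*V - 2.
Substituting into the Z equation gives Z = -4*V - 7.
Solve -4*V - 7 = 25: V = (25 + 7) / -4 = -8.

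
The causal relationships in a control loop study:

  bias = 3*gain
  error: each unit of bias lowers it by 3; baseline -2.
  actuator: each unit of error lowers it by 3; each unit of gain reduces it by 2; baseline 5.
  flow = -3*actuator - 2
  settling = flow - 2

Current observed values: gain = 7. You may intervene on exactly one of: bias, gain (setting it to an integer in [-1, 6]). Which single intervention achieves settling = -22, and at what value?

Intervening on bias: with other inputs at their observed values, settling = -27*bias + 5. Solving for -22 gives bias = 1, within [-1, 6].
Intervening on gain: settling = -75*gain - 37. Reaching -22 requires gain = -1/5, not an integer.

set bias = 1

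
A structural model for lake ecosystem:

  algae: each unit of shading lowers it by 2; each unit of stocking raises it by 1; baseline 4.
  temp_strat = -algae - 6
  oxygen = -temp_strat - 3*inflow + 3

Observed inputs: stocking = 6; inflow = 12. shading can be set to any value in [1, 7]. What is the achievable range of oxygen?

-31 to -19

Substituting into the algae equation gives algae = -2*shading + 10.
Substituting into the temp_strat equation gives temp_strat = 2*shading - 16.
So oxygen = -2*shading - 17.
Linear in shading, so extremes are at the endpoints: shading = 1 gives oxygen = -19; shading = 7 gives oxygen = -31.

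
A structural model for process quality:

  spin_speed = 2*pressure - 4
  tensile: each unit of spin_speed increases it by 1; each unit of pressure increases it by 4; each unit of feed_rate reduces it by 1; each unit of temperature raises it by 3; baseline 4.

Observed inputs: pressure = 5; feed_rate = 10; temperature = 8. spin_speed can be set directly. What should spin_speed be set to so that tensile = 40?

Intervening on spin_speed fixes its value directly, overriding its dependence on pressure.
Substituting into the tensile equation gives tensile = spin_speed + 38.
Solve spin_speed + 38 = 40: spin_speed = (40 - 38) / 1 = 2.

spin_speed = 2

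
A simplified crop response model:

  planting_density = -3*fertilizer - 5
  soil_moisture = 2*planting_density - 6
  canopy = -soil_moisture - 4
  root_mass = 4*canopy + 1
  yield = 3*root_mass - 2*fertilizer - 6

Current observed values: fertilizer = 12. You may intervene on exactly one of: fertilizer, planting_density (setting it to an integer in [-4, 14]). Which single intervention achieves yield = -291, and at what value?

set planting_density = 12

Intervening on fertilizer: yield = 70*fertilizer + 141. Reaching -291 requires fertilizer = -216/35, not an integer.
Intervening on planting_density: with other inputs at their observed values, yield = -24*planting_density - 3. Solving for -291 gives planting_density = 12, within [-4, 14].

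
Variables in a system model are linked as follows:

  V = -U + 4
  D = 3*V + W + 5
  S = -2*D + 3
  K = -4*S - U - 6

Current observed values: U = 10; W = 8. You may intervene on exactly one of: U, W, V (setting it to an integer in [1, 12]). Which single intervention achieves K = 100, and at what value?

Intervening on U: K = -25*U + 182. Reaching 100 requires U = 82/25, not an integer.
Intervening on W: K = 8*W - 132. Reaching 100 requires W = 29, outside [1, 12].
Intervening on V: with other inputs at their observed values, K = 24*V + 76. Solving for 100 gives V = 1, within [1, 12].

set V = 1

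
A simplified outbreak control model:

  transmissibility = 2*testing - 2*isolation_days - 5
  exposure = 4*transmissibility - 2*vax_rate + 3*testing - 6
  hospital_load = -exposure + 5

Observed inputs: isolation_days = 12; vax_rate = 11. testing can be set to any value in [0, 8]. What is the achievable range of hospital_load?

61 to 149

Substituting into the transmissibility equation gives transmissibility = 2*testing - 29.
Substituting into the exposure equation gives exposure = 11*testing - 144.
Substituting into the hospital_load equation gives hospital_load = -11*testing + 149.
Linear in testing, so extremes are at the endpoints: testing = 0 gives hospital_load = 149; testing = 8 gives hospital_load = 61.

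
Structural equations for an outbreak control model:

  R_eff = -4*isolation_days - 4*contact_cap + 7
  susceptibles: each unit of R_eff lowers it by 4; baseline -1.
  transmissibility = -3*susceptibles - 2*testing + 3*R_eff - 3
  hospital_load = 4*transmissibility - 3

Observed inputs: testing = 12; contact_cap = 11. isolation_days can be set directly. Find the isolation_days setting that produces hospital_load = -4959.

isolation_days = 11

Substituting into the R_eff equation gives R_eff = -4*isolation_days - 37.
Substituting into the susceptibles equation gives susceptibles = 16*isolation_days + 147.
This gives transmissibility = -60*isolation_days - 579.
Substituting into the hospital_load equation gives hospital_load = -240*isolation_days - 2319.
Solve -240*isolation_days - 2319 = -4959: isolation_days = (-4959 + 2319) / -240 = 11.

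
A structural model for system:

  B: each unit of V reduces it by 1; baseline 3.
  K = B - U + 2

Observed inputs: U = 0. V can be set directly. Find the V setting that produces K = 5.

V = 0

Substituting into the K equation gives K = -V + 5.
Solve -V + 5 = 5: V = (5 - 5) / -1 = 0.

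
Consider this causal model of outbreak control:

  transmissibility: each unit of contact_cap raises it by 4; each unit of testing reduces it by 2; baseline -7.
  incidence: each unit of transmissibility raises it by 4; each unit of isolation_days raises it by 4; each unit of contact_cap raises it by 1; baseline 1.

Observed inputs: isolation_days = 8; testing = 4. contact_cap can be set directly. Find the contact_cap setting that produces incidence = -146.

contact_cap = -7

Substituting into the transmissibility equation gives transmissibility = 4*contact_cap - 15.
Substituting into the incidence equation gives incidence = 17*contact_cap - 27.
Solve 17*contact_cap - 27 = -146: contact_cap = (-146 + 27) / 17 = -7.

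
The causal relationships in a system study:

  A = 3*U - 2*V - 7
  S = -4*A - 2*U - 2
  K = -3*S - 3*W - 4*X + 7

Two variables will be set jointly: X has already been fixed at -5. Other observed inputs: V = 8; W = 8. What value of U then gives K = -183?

U = 2

With X held at -5:
Substituting into the A equation gives A = 3*U - 23.
Substituting into the S equation gives S = -14*U + 90.
Substituting into the K equation gives K = 42*U - 267.
Solve 42*U - 267 = -183: U = (-183 + 267) / 42 = 2.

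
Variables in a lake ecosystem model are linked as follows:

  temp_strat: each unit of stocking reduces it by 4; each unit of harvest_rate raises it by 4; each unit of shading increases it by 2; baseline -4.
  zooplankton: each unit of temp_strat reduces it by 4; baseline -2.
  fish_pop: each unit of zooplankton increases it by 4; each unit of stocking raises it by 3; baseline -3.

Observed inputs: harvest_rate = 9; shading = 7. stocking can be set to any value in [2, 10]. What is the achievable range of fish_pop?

-613 to -77

Substituting into the temp_strat equation gives temp_strat = -4*stocking + 46.
This gives zooplankton = 16*stocking - 186.
Substituting into the fish_pop equation gives fish_pop = 67*stocking - 747.
Linear in stocking, so extremes are at the endpoints: stocking = 2 gives fish_pop = -613; stocking = 10 gives fish_pop = -77.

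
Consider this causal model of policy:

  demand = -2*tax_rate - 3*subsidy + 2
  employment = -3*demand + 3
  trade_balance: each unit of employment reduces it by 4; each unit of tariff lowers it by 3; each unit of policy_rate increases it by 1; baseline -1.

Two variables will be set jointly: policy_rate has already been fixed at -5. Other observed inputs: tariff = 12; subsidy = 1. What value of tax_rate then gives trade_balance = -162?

With policy_rate held at -5:
Substituting into the demand equation gives demand = -2*tax_rate - 1.
Substituting into the employment equation gives employment = 6*tax_rate + 6.
Substituting into the trade_balance equation gives trade_balance = -24*tax_rate - 66.
Solve -24*tax_rate - 66 = -162: tax_rate = (-162 + 66) / -24 = 4.

tax_rate = 4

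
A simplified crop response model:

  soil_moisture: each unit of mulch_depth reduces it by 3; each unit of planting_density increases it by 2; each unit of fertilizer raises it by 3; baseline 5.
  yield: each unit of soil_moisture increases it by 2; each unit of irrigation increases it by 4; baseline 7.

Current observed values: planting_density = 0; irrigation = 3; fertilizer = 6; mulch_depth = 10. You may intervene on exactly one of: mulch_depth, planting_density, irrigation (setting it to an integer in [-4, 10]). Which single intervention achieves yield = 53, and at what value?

set mulch_depth = 2

Intervening on mulch_depth: with other inputs at their observed values, yield = -6*mulch_depth + 65. Solving for 53 gives mulch_depth = 2, within [-4, 10].
Intervening on planting_density: yield = 4*planting_density + 5. Reaching 53 requires planting_density = 12, outside [-4, 10].
Intervening on irrigation: yield = 4*irrigation - 7. Reaching 53 requires irrigation = 15, outside [-4, 10].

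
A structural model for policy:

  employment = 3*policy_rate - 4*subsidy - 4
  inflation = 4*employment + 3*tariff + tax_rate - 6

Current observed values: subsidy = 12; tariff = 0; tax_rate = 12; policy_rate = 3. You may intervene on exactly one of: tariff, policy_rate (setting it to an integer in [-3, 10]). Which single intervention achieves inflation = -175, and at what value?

Intervening on tariff: with other inputs at their observed values, inflation = 3*tariff - 166. Solving for -175 gives tariff = -3, within [-3, 10].
Intervening on policy_rate: inflation = 12*policy_rate - 202. Reaching -175 requires policy_rate = 9/4, not an integer.

set tariff = -3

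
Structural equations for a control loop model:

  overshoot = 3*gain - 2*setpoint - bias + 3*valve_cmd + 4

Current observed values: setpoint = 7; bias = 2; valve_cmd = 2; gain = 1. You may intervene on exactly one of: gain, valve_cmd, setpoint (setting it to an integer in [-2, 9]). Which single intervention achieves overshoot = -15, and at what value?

Intervening on gain: overshoot = 3*gain - 6. Reaching -15 requires gain = -3, outside [-2, 9].
Intervening on valve_cmd: with other inputs at their observed values, overshoot = 3*valve_cmd - 9. Solving for -15 gives valve_cmd = -2, within [-2, 9].
Intervening on setpoint: overshoot = -2*setpoint + 11. Reaching -15 requires setpoint = 13, outside [-2, 9].

set valve_cmd = -2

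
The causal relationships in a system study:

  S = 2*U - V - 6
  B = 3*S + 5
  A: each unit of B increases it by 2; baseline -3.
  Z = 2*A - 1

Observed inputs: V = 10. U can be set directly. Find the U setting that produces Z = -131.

U = 2

Substituting into the S equation gives S = 2*U - 16.
B becomes 6*U - 43.
Substituting into the A equation gives A = 12*U - 89.
Substituting into the Z equation gives Z = 24*U - 179.
Solve 24*U - 179 = -131: U = (-131 + 179) / 24 = 2.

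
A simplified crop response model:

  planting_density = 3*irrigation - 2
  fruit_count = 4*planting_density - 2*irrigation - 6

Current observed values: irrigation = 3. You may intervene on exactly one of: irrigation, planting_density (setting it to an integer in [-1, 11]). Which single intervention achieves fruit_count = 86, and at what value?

set irrigation = 10

Intervening on irrigation: with other inputs at their observed values, fruit_count = 10*irrigation - 14. Solving for 86 gives irrigation = 10, within [-1, 11].
Intervening on planting_density: fruit_count = 4*planting_density - 12. Reaching 86 requires planting_density = 49/2, not an integer.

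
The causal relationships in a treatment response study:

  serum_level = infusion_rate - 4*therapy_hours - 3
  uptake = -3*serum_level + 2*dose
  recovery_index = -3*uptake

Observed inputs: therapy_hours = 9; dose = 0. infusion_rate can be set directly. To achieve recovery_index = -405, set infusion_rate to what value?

Substituting into the serum_level equation gives serum_level = infusion_rate - 39.
Substituting into the uptake equation gives uptake = -3*infusion_rate + 117.
Substituting into the recovery_index equation gives recovery_index = 9*infusion_rate - 351.
Solve 9*infusion_rate - 351 = -405: infusion_rate = (-405 + 351) / 9 = -6.

infusion_rate = -6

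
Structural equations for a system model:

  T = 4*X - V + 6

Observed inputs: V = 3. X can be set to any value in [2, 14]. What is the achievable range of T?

Substituting into the T equation gives T = 4*X + 3.
Linear in X, so extremes are at the endpoints: X = 2 gives T = 11; X = 14 gives T = 59.

11 to 59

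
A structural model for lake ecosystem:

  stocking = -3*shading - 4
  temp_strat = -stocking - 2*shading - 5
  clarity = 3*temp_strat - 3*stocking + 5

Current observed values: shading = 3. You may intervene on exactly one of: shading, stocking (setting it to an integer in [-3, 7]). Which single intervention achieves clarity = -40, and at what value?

set stocking = 2

Intervening on shading: clarity = 12*shading + 14. Reaching -40 requires shading = -9/2, not an integer.
Intervening on stocking: with other inputs at their observed values, clarity = -6*stocking - 28. Solving for -40 gives stocking = 2, within [-3, 7].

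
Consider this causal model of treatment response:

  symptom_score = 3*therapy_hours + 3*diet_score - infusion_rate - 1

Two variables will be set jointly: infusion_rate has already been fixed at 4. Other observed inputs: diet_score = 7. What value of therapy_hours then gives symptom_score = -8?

With infusion_rate held at 4:
Substituting into the symptom_score equation gives symptom_score = 3*therapy_hours + 16.
Solve 3*therapy_hours + 16 = -8: therapy_hours = (-8 - 16) / 3 = -8.

therapy_hours = -8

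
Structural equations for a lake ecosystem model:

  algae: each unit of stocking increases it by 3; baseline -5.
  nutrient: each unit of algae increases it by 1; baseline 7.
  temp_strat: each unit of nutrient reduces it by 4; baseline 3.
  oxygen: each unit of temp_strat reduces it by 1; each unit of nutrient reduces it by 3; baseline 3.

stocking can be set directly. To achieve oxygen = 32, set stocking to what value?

Substituting into the nutrient equation gives nutrient = 3*stocking + 2.
So temp_strat = -12*stocking - 5.
This gives oxygen = 3*stocking + 2.
Solve 3*stocking + 2 = 32: stocking = (32 - 2) / 3 = 10.

stocking = 10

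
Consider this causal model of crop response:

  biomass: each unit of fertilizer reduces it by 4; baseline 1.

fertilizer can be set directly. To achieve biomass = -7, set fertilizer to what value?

fertilizer = 2

Solve -4*fertilizer + 1 = -7: fertilizer = (-7 - 1) / -4 = 2.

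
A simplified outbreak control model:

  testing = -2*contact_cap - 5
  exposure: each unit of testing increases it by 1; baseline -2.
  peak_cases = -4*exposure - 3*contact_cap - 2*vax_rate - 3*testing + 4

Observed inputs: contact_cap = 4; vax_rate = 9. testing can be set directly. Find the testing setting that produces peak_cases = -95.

testing = 11

Intervening on testing fixes its value directly, overriding its dependence on contact_cap.
Substituting into the peak_cases equation gives peak_cases = -7*testing - 18.
Solve -7*testing - 18 = -95: testing = (-95 + 18) / -7 = 11.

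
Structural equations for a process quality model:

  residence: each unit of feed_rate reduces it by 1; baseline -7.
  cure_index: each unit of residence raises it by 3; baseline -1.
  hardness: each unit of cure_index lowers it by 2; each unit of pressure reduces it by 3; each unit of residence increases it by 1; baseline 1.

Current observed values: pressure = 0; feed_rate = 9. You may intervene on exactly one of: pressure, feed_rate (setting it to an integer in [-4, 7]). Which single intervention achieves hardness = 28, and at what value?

set feed_rate = -2

Intervening on pressure: hardness = -3*pressure + 83. Reaching 28 requires pressure = 55/3, not an integer.
Intervening on feed_rate: with other inputs at their observed values, hardness = 5*feed_rate + 38. Solving for 28 gives feed_rate = -2, within [-4, 7].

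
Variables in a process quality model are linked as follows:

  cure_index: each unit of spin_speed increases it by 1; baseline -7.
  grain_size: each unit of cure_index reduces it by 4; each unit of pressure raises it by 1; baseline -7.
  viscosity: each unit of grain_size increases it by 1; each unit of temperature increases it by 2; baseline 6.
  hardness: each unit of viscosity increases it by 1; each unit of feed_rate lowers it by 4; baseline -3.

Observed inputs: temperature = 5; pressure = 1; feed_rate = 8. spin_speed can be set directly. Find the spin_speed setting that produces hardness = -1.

spin_speed = 1

Substituting into the grain_size equation gives grain_size = -4*spin_speed + 22.
Substituting into the viscosity equation gives viscosity = -4*spin_speed + 38.
Substituting into the hardness equation gives hardness = -4*spin_speed + 3.
Solve -4*spin_speed + 3 = -1: spin_speed = (-1 - 3) / -4 = 1.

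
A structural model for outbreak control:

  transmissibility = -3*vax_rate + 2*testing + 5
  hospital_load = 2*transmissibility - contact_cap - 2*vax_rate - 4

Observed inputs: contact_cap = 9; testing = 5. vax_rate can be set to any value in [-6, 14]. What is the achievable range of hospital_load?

Substituting into the transmissibility equation gives transmissibility = -3*vax_rate + 15.
hospital_load becomes -8*vax_rate + 17.
Linear in vax_rate, so extremes are at the endpoints: vax_rate = -6 gives hospital_load = 65; vax_rate = 14 gives hospital_load = -95.

-95 to 65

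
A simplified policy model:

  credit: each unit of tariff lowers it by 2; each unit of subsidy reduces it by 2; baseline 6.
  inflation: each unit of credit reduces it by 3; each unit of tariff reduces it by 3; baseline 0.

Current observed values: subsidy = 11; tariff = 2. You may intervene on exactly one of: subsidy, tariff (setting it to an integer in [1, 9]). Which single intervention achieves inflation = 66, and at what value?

set tariff = 6

Intervening on subsidy: inflation = 6*subsidy - 12. Reaching 66 requires subsidy = 13, outside [1, 9].
Intervening on tariff: with other inputs at their observed values, inflation = 3*tariff + 48. Solving for 66 gives tariff = 6, within [1, 9].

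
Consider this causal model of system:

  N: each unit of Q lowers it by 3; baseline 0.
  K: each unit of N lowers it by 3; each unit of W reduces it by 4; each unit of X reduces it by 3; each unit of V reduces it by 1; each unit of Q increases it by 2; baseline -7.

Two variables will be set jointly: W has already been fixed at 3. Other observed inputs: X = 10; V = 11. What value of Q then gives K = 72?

With W held at 3:
Substituting into the K equation gives K = 11*Q - 60.
Solve 11*Q - 60 = 72: Q = (72 + 60) / 11 = 12.

Q = 12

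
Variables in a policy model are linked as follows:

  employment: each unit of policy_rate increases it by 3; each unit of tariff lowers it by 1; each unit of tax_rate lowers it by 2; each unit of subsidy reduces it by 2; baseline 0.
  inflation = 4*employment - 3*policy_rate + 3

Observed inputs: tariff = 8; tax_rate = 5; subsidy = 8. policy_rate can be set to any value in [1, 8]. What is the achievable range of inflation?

Substituting into the employment equation gives employment = 3*policy_rate - 34.
This gives inflation = 9*policy_rate - 133.
Linear in policy_rate, so extremes are at the endpoints: policy_rate = 1 gives inflation = -124; policy_rate = 8 gives inflation = -61.

-124 to -61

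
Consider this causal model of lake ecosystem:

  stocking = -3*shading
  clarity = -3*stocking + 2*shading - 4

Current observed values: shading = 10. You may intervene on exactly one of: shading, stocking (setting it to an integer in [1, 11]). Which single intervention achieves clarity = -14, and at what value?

set stocking = 10

Intervening on shading: clarity = 11*shading - 4. Reaching -14 requires shading = -10/11, not an integer.
Intervening on stocking: with other inputs at their observed values, clarity = -3*stocking + 16. Solving for -14 gives stocking = 10, within [1, 11].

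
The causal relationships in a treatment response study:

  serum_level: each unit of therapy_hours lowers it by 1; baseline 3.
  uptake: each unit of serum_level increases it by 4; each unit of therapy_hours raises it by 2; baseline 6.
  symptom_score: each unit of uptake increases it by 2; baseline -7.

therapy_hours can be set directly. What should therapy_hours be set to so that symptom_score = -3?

therapy_hours = 8

Substituting into the uptake equation gives uptake = -2*therapy_hours + 18.
So symptom_score = -4*therapy_hours + 29.
Solve -4*therapy_hours + 29 = -3: therapy_hours = (-3 - 29) / -4 = 8.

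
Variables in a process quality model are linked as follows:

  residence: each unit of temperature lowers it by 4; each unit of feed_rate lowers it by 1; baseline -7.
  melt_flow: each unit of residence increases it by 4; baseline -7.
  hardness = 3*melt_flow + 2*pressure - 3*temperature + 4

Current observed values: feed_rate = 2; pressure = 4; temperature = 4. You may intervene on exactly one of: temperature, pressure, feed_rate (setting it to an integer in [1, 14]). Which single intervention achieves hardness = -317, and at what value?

set pressure = 6

Intervening on temperature: hardness = -51*temperature - 117. Reaching -317 requires temperature = 200/51, not an integer.
Intervening on pressure: with other inputs at their observed values, hardness = 2*pressure - 329. Solving for -317 gives pressure = 6, within [1, 14].
Intervening on feed_rate: hardness = -12*feed_rate - 297. Reaching -317 requires feed_rate = 5/3, not an integer.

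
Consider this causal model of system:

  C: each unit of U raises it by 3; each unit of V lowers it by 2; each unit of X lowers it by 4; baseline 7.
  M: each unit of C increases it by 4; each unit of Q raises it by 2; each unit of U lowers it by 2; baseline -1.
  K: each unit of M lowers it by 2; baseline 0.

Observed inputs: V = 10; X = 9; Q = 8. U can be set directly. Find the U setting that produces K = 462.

Substituting into the C equation gives C = 3*U - 49.
This gives M = 10*U - 181.
Substituting into the K equation gives K = -20*U + 362.
Solve -20*U + 362 = 462: U = (462 - 362) / -20 = -5.

U = -5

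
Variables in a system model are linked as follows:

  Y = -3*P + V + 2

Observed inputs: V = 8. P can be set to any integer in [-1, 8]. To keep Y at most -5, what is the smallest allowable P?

P = 5

Substituting into the Y equation gives Y = -3*P + 10.
Require -3*P + 10 ≤ -5, so P ≥ 5.
The smallest integer in [-1, 8] satisfying this is 5.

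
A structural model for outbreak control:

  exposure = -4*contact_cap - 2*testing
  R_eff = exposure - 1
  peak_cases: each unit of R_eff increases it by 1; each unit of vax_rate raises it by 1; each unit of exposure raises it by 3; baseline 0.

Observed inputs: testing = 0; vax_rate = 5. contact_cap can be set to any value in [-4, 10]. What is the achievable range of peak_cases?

Substituting into the exposure equation gives exposure = -4*contact_cap.
Substituting into the R_eff equation gives R_eff = -4*contact_cap - 1.
This gives peak_cases = -16*contact_cap + 4.
Linear in contact_cap, so extremes are at the endpoints: contact_cap = -4 gives peak_cases = 68; contact_cap = 10 gives peak_cases = -156.

-156 to 68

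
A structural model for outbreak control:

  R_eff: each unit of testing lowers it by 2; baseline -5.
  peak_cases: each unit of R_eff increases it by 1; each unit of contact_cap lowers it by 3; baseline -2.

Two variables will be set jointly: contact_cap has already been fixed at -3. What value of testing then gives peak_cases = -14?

testing = 8

With contact_cap held at -3:
Substituting into the peak_cases equation gives peak_cases = -2*testing + 2.
Solve -2*testing + 2 = -14: testing = (-14 - 2) / -2 = 8.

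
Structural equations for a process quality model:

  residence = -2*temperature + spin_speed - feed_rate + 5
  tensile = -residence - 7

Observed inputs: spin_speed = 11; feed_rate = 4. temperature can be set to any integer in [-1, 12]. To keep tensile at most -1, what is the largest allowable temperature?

Substituting into the residence equation gives residence = -2*temperature + 12.
Substituting into the tensile equation gives tensile = 2*temperature - 19.
Require 2*temperature - 19 ≤ -1, so temperature ≤ 9.
The largest integer in [-1, 12] satisfying this is 9.

temperature = 9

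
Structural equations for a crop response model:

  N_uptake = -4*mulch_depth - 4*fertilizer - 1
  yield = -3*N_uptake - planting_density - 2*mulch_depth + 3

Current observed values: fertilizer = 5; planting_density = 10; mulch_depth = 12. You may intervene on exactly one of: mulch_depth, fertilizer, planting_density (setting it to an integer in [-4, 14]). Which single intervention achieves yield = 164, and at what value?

Intervening on mulch_depth: yield = 10*mulch_depth + 56. Reaching 164 requires mulch_depth = 54/5, not an integer.
Intervening on fertilizer: with other inputs at their observed values, yield = 12*fertilizer + 116. Solving for 164 gives fertilizer = 4, within [-4, 14].
Intervening on planting_density: yield = -planting_density + 186. Reaching 164 requires planting_density = 22, outside [-4, 14].

set fertilizer = 4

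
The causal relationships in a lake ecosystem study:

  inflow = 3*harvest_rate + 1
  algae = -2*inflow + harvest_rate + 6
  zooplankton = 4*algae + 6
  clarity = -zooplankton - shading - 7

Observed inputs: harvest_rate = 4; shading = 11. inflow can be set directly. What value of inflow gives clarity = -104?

Intervening on inflow fixes its value directly, overriding its dependence on harvest_rate.
Substituting into the algae equation gives algae = -2*inflow + 10.
Substituting into the zooplankton equation gives zooplankton = -8*inflow + 46.
clarity becomes 8*inflow - 64.
Solve 8*inflow - 64 = -104: inflow = (-104 + 64) / 8 = -5.

inflow = -5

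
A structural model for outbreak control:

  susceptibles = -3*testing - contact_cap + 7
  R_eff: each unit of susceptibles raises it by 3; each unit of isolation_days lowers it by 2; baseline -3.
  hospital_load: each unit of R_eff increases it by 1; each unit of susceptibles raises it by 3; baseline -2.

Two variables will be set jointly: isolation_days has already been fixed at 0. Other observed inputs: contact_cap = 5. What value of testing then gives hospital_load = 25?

testing = -1

With isolation_days held at 0:
Substituting into the susceptibles equation gives susceptibles = -3*testing + 2.
Substituting into the R_eff equation gives R_eff = -9*testing + 3.
So hospital_load = -18*testing + 7.
Solve -18*testing + 7 = 25: testing = (25 - 7) / -18 = -1.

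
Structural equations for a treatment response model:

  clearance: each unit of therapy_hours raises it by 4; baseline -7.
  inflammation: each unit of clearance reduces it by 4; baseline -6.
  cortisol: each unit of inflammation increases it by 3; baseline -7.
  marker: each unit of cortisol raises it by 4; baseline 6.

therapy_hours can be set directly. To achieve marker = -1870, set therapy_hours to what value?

Substituting into the inflammation equation gives inflammation = -16*therapy_hours + 22.
Substituting into the cortisol equation gives cortisol = -48*therapy_hours + 59.
Substituting into the marker equation gives marker = -192*therapy_hours + 242.
Solve -192*therapy_hours + 242 = -1870: therapy_hours = (-1870 - 242) / -192 = 11.

therapy_hours = 11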